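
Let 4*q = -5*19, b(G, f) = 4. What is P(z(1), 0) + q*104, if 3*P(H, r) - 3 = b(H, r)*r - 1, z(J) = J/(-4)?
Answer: -7408/3 ≈ -2469.3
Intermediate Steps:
z(J) = -J/4 (z(J) = J*(-1/4) = -J/4)
P(H, r) = 2/3 + 4*r/3 (P(H, r) = 1 + (4*r - 1)/3 = 1 + (-1 + 4*r)/3 = 1 + (-1/3 + 4*r/3) = 2/3 + 4*r/3)
q = -95/4 (q = (-5*19)/4 = (1/4)*(-95) = -95/4 ≈ -23.750)
P(z(1), 0) + q*104 = (2/3 + (4/3)*0) - 95/4*104 = (2/3 + 0) - 2470 = 2/3 - 2470 = -7408/3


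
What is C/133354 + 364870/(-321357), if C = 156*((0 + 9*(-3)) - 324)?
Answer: -2548196072/1648240053 ≈ -1.5460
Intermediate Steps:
C = -54756 (C = 156*((0 - 27) - 324) = 156*(-27 - 324) = 156*(-351) = -54756)
C/133354 + 364870/(-321357) = -54756/133354 + 364870/(-321357) = -54756*1/133354 + 364870*(-1/321357) = -2106/5129 - 364870/321357 = -2548196072/1648240053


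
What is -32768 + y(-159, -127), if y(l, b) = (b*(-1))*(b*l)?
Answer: 2531743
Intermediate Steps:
y(l, b) = -l*b² (y(l, b) = (-b)*(b*l) = -l*b²)
-32768 + y(-159, -127) = -32768 - 1*(-159)*(-127)² = -32768 - 1*(-159)*16129 = -32768 + 2564511 = 2531743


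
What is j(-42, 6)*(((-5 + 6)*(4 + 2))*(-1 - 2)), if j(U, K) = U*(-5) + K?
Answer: -3888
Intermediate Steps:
j(U, K) = K - 5*U (j(U, K) = -5*U + K = K - 5*U)
j(-42, 6)*(((-5 + 6)*(4 + 2))*(-1 - 2)) = (6 - 5*(-42))*(((-5 + 6)*(4 + 2))*(-1 - 2)) = (6 + 210)*((1*6)*(-3)) = 216*(6*(-3)) = 216*(-18) = -3888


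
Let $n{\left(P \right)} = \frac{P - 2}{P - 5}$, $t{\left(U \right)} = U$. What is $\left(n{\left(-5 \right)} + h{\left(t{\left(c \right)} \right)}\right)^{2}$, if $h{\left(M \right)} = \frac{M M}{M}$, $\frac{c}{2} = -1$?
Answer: $\frac{169}{100} \approx 1.69$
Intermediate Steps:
$c = -2$ ($c = 2 \left(-1\right) = -2$)
$n{\left(P \right)} = \frac{-2 + P}{-5 + P}$
$h{\left(M \right)} = M$ ($h{\left(M \right)} = \frac{M^{2}}{M} = M$)
$\left(n{\left(-5 \right)} + h{\left(t{\left(c \right)} \right)}\right)^{2} = \left(\frac{-2 - 5}{-5 - 5} - 2\right)^{2} = \left(\frac{1}{-10} \left(-7\right) - 2\right)^{2} = \left(\left(- \frac{1}{10}\right) \left(-7\right) - 2\right)^{2} = \left(\frac{7}{10} - 2\right)^{2} = \left(- \frac{13}{10}\right)^{2} = \frac{169}{100}$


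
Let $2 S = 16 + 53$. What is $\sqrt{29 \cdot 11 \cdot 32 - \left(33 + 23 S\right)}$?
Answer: $\frac{\sqrt{37526}}{2} \approx 96.858$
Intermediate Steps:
$S = \frac{69}{2}$ ($S = \frac{16 + 53}{2} = \frac{1}{2} \cdot 69 = \frac{69}{2} \approx 34.5$)
$\sqrt{29 \cdot 11 \cdot 32 - \left(33 + 23 S\right)} = \sqrt{29 \cdot 11 \cdot 32 + \left(\left(-23\right) \frac{69}{2} + \left(-38 + 5\right)\right)} = \sqrt{319 \cdot 32 - \frac{1653}{2}} = \sqrt{10208 - \frac{1653}{2}} = \sqrt{\frac{18763}{2}} = \frac{\sqrt{37526}}{2}$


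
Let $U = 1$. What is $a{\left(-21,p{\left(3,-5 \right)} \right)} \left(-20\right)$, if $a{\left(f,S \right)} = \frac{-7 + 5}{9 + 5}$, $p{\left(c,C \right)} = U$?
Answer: $\frac{20}{7} \approx 2.8571$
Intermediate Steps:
$p{\left(c,C \right)} = 1$
$a{\left(f,S \right)} = - \frac{1}{7}$ ($a{\left(f,S \right)} = - \frac{2}{14} = \left(-2\right) \frac{1}{14} = - \frac{1}{7}$)
$a{\left(-21,p{\left(3,-5 \right)} \right)} \left(-20\right) = \left(- \frac{1}{7}\right) \left(-20\right) = \frac{20}{7}$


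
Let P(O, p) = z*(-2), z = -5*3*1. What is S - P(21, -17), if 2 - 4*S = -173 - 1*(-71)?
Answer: -4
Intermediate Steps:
z = -15 (z = -15*1 = -15)
P(O, p) = 30 (P(O, p) = -15*(-2) = 30)
S = 26 (S = 1/2 - (-173 - 1*(-71))/4 = 1/2 - (-173 + 71)/4 = 1/2 - 1/4*(-102) = 1/2 + 51/2 = 26)
S - P(21, -17) = 26 - 1*30 = 26 - 30 = -4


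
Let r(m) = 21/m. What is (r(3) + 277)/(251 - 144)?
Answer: 284/107 ≈ 2.6542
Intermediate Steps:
(r(3) + 277)/(251 - 144) = (21/3 + 277)/(251 - 144) = (21*(1/3) + 277)/107 = (7 + 277)*(1/107) = 284*(1/107) = 284/107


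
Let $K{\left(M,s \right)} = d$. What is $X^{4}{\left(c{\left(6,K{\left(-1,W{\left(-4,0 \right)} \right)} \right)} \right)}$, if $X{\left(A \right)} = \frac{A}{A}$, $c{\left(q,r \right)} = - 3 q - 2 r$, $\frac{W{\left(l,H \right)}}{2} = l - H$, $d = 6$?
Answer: $1$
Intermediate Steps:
$W{\left(l,H \right)} = - 2 H + 2 l$ ($W{\left(l,H \right)} = 2 \left(l - H\right) = - 2 H + 2 l$)
$K{\left(M,s \right)} = 6$
$X{\left(A \right)} = 1$
$X^{4}{\left(c{\left(6,K{\left(-1,W{\left(-4,0 \right)} \right)} \right)} \right)} = 1^{4} = 1$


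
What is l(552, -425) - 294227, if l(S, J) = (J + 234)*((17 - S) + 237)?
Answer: -237309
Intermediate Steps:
l(S, J) = (234 + J)*(254 - S)
l(552, -425) - 294227 = (59436 - 234*552 + 254*(-425) - 1*(-425)*552) - 294227 = (59436 - 129168 - 107950 + 234600) - 294227 = 56918 - 294227 = -237309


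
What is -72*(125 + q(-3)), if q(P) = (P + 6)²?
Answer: -9648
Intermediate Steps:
q(P) = (6 + P)²
-72*(125 + q(-3)) = -72*(125 + (6 - 3)²) = -72*(125 + 3²) = -72*(125 + 9) = -72*134 = -9648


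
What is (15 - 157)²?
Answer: 20164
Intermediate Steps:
(15 - 157)² = (-142)² = 20164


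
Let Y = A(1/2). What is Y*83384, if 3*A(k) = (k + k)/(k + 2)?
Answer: 166768/15 ≈ 11118.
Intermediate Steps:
A(k) = 2*k/(3*(2 + k)) (A(k) = ((k + k)/(k + 2))/3 = ((2*k)/(2 + k))/3 = (2*k/(2 + k))/3 = 2*k/(3*(2 + k)))
Y = 2/15 (Y = (⅔)/(2*(2 + 1/2)) = (⅔)*(½)/(2 + ½) = (⅔)*(½)/(5/2) = (⅔)*(½)*(⅖) = 2/15 ≈ 0.13333)
Y*83384 = (2/15)*83384 = 166768/15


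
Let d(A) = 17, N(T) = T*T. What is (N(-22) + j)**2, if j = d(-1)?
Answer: 251001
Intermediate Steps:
N(T) = T**2
j = 17
(N(-22) + j)**2 = ((-22)**2 + 17)**2 = (484 + 17)**2 = 501**2 = 251001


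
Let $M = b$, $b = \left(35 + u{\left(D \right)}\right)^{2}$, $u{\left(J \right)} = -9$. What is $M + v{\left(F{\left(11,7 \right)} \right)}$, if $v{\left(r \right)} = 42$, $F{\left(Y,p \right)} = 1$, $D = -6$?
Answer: $718$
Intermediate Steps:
$b = 676$ ($b = \left(35 - 9\right)^{2} = 26^{2} = 676$)
$M = 676$
$M + v{\left(F{\left(11,7 \right)} \right)} = 676 + 42 = 718$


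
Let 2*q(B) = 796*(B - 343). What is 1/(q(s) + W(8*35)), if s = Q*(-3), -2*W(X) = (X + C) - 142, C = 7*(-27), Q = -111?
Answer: -2/7909 ≈ -0.00025288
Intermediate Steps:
C = -189
W(X) = 331/2 - X/2 (W(X) = -((X - 189) - 142)/2 = -((-189 + X) - 142)/2 = -(-331 + X)/2 = 331/2 - X/2)
s = 333 (s = -111*(-3) = 333)
q(B) = -136514 + 398*B (q(B) = (796*(B - 343))/2 = (796*(-343 + B))/2 = (-273028 + 796*B)/2 = -136514 + 398*B)
1/(q(s) + W(8*35)) = 1/((-136514 + 398*333) + (331/2 - 4*35)) = 1/((-136514 + 132534) + (331/2 - ½*280)) = 1/(-3980 + (331/2 - 140)) = 1/(-3980 + 51/2) = 1/(-7909/2) = -2/7909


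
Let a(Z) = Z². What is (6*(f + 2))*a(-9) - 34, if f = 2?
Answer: 1910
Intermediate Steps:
(6*(f + 2))*a(-9) - 34 = (6*(2 + 2))*(-9)² - 34 = (6*4)*81 - 34 = 24*81 - 34 = 1944 - 34 = 1910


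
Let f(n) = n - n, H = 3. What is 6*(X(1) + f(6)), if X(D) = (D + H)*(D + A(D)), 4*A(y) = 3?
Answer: 42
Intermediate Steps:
A(y) = ¾ (A(y) = (¼)*3 = ¾)
X(D) = (3 + D)*(¾ + D) (X(D) = (D + 3)*(D + ¾) = (3 + D)*(¾ + D))
f(n) = 0
6*(X(1) + f(6)) = 6*((9/4 + 1² + (15/4)*1) + 0) = 6*((9/4 + 1 + 15/4) + 0) = 6*(7 + 0) = 6*7 = 42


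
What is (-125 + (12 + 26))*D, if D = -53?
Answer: 4611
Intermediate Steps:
(-125 + (12 + 26))*D = (-125 + (12 + 26))*(-53) = (-125 + 38)*(-53) = -87*(-53) = 4611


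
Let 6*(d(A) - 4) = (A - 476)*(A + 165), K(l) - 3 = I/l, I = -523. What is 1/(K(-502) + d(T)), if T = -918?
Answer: 502/87827431 ≈ 5.7158e-6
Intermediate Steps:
K(l) = 3 - 523/l
d(A) = 4 + (-476 + A)*(165 + A)/6 (d(A) = 4 + ((A - 476)*(A + 165))/6 = 4 + ((-476 + A)*(165 + A))/6 = 4 + (-476 + A)*(165 + A)/6)
1/(K(-502) + d(T)) = 1/((3 - 523/(-502)) + (-13086 - 311/6*(-918) + (1/6)*(-918)**2)) = 1/((3 - 523*(-1/502)) + (-13086 + 47583 + (1/6)*842724)) = 1/((3 + 523/502) + (-13086 + 47583 + 140454)) = 1/(2029/502 + 174951) = 1/(87827431/502) = 502/87827431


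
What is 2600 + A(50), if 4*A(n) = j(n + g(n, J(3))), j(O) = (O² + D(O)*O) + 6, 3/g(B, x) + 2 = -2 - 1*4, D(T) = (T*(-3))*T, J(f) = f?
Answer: -181123575/2048 ≈ -88439.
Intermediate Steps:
D(T) = -3*T² (D(T) = (-3*T)*T = -3*T²)
g(B, x) = -3/8 (g(B, x) = 3/(-2 + (-2 - 1*4)) = 3/(-2 + (-2 - 4)) = 3/(-2 - 6) = 3/(-8) = 3*(-⅛) = -3/8)
j(O) = 6 + O² - 3*O³ (j(O) = (O² + (-3*O²)*O) + 6 = (O² - 3*O³) + 6 = 6 + O² - 3*O³)
A(n) = 3/2 - 3*(-3/8 + n)³/4 + (-3/8 + n)²/4 (A(n) = (6 + (n - 3/8)² - 3*(n - 3/8)³)/4 = (6 + (-3/8 + n)² - 3*(-3/8 + n)³)/4 = 3/2 - 3*(-3/8 + n)³/4 + (-3/8 + n)²/4)
2600 + A(50) = 2600 + (3225/2048 - 129/256*50 - ¾*50³ + (35/32)*50²) = 2600 + (3225/2048 - 3225/128 - ¾*125000 + (35/32)*2500) = 2600 + (3225/2048 - 3225/128 - 93750 + 21875/8) = 2600 - 186448375/2048 = -181123575/2048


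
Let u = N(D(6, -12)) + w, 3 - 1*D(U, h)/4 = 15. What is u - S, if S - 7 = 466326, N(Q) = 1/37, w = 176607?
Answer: -10719861/37 ≈ -2.8973e+5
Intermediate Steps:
D(U, h) = -48 (D(U, h) = 12 - 4*15 = 12 - 60 = -48)
N(Q) = 1/37
S = 466333 (S = 7 + 466326 = 466333)
u = 6534460/37 (u = 1/37 + 176607 = 6534460/37 ≈ 1.7661e+5)
u - S = 6534460/37 - 1*466333 = 6534460/37 - 466333 = -10719861/37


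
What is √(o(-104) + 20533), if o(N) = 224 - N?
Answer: √20861 ≈ 144.43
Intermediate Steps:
√(o(-104) + 20533) = √((224 - 1*(-104)) + 20533) = √((224 + 104) + 20533) = √(328 + 20533) = √20861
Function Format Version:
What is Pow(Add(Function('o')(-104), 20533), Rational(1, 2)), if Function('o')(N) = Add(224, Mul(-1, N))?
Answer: Pow(20861, Rational(1, 2)) ≈ 144.43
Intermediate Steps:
Pow(Add(Function('o')(-104), 20533), Rational(1, 2)) = Pow(Add(Add(224, Mul(-1, -104)), 20533), Rational(1, 2)) = Pow(Add(Add(224, 104), 20533), Rational(1, 2)) = Pow(Add(328, 20533), Rational(1, 2)) = Pow(20861, Rational(1, 2))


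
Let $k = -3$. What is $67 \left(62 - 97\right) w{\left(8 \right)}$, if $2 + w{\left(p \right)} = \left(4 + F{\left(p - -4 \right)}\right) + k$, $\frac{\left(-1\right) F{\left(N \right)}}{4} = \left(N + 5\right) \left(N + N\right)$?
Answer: $3829385$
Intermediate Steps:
$F{\left(N \right)} = - 8 N \left(5 + N\right)$ ($F{\left(N \right)} = - 4 \left(N + 5\right) \left(N + N\right) = - 4 \left(5 + N\right) 2 N = - 4 \cdot 2 N \left(5 + N\right) = - 8 N \left(5 + N\right)$)
$w{\left(p \right)} = -1 - 8 \left(4 + p\right) \left(9 + p\right)$ ($w{\left(p \right)} = -2 - \left(-1 + 8 \left(p - -4\right) \left(5 + \left(p - -4\right)\right)\right) = -2 - \left(-1 + 8 \left(p + 4\right) \left(5 + \left(p + 4\right)\right)\right) = -2 - \left(-1 + 8 \left(4 + p\right) \left(5 + \left(4 + p\right)\right)\right) = -2 - \left(-1 + 8 \left(4 + p\right) \left(9 + p\right)\right) = -1 - 8 \left(4 + p\right) \left(9 + p\right)$)
$67 \left(62 - 97\right) w{\left(8 \right)} = 67 \left(62 - 97\right) \left(-1 - 8 \left(4 + 8\right) \left(9 + 8\right)\right) = 67 \left(-35\right) \left(-1 - 96 \cdot 17\right) = - 2345 \left(-1 - 1632\right) = \left(-2345\right) \left(-1633\right) = 3829385$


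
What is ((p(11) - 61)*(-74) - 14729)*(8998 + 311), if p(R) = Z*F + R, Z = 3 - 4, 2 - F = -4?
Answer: -98535765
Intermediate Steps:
F = 6 (F = 2 - 1*(-4) = 2 + 4 = 6)
Z = -1
p(R) = -6 + R (p(R) = -1*6 + R = -6 + R)
((p(11) - 61)*(-74) - 14729)*(8998 + 311) = (((-6 + 11) - 61)*(-74) - 14729)*(8998 + 311) = ((5 - 61)*(-74) - 14729)*9309 = (-56*(-74) - 14729)*9309 = (4144 - 14729)*9309 = -10585*9309 = -98535765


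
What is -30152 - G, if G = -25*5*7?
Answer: -29277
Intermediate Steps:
G = -875 (G = -125*7 = -875)
-30152 - G = -30152 - 1*(-875) = -30152 + 875 = -29277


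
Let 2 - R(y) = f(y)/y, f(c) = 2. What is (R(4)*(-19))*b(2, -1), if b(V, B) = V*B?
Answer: 57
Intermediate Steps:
b(V, B) = B*V
R(y) = 2 - 2/y
(R(4)*(-19))*b(2, -1) = ((2 - 2/4)*(-19))*(-1*2) = ((2 - 2*1/4)*(-19))*(-2) = ((2 - 1/2)*(-19))*(-2) = ((3/2)*(-19))*(-2) = -57/2*(-2) = 57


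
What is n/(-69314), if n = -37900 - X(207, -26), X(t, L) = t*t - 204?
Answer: 80545/69314 ≈ 1.1620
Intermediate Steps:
X(t, L) = -204 + t² (X(t, L) = t² - 204 = -204 + t²)
n = -80545 (n = -37900 - (-204 + 207²) = -37900 - (-204 + 42849) = -37900 - 1*42645 = -37900 - 42645 = -80545)
n/(-69314) = -80545/(-69314) = -80545*(-1/69314) = 80545/69314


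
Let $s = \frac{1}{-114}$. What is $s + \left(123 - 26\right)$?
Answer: $\frac{11057}{114} \approx 96.991$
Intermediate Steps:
$s = - \frac{1}{114} \approx -0.0087719$
$s + \left(123 - 26\right) = - \frac{1}{114} + \left(123 - 26\right) = - \frac{1}{114} + 97 = \frac{11057}{114}$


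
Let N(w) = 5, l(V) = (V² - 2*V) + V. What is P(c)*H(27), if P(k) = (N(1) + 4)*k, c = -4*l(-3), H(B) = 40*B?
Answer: -466560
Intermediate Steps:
l(V) = V² - V
c = -48 (c = -(-12)*(-1 - 3) = -(-12)*(-4) = -4*12 = -48)
P(k) = 9*k (P(k) = (5 + 4)*k = 9*k)
P(c)*H(27) = (9*(-48))*(40*27) = -432*1080 = -466560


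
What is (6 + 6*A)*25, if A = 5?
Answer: 900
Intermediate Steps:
(6 + 6*A)*25 = (6 + 6*5)*25 = (6 + 30)*25 = 36*25 = 900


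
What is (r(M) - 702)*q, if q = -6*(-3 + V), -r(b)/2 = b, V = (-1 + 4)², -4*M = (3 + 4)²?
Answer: 24390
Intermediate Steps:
M = -49/4 (M = -(3 + 4)²/4 = -¼*7² = -¼*49 = -49/4 ≈ -12.250)
V = 9 (V = 3² = 9)
r(b) = -2*b
q = -36 (q = -6*(-3 + 9) = -6*6 = -36)
(r(M) - 702)*q = (-2*(-49/4) - 702)*(-36) = (49/2 - 702)*(-36) = -1355/2*(-36) = 24390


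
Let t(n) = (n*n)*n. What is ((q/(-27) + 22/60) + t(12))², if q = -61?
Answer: 218340318361/72900 ≈ 2.9951e+6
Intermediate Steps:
t(n) = n³ (t(n) = n²*n = n³)
((q/(-27) + 22/60) + t(12))² = ((-61/(-27) + 22/60) + 12³)² = ((-61*(-1/27) + 22*(1/60)) + 1728)² = ((61/27 + 11/30) + 1728)² = (709/270 + 1728)² = (467269/270)² = 218340318361/72900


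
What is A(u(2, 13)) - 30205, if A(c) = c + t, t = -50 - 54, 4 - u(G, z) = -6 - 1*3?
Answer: -30296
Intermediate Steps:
u(G, z) = 13 (u(G, z) = 4 - (-6 - 1*3) = 4 - (-6 - 3) = 4 - 1*(-9) = 4 + 9 = 13)
t = -104
A(c) = -104 + c (A(c) = c - 104 = -104 + c)
A(u(2, 13)) - 30205 = (-104 + 13) - 30205 = -91 - 30205 = -30296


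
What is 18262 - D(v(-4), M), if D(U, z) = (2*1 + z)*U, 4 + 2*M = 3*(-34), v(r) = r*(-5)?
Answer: 19282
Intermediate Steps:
v(r) = -5*r
M = -53 (M = -2 + (3*(-34))/2 = -2 + (1/2)*(-102) = -2 - 51 = -53)
D(U, z) = U*(2 + z) (D(U, z) = (2 + z)*U = U*(2 + z))
18262 - D(v(-4), M) = 18262 - (-5*(-4))*(2 - 53) = 18262 - 20*(-51) = 18262 - 1*(-1020) = 18262 + 1020 = 19282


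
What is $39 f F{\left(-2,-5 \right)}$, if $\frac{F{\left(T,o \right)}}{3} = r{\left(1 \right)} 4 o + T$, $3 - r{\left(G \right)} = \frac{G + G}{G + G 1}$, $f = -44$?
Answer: $216216$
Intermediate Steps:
$r{\left(G \right)} = 2$ ($r{\left(G \right)} = 3 - \frac{G + G}{G + G 1} = 3 - \frac{2 G}{G + G} = 3 - \frac{2 G}{2 G} = 3 - 2 G \frac{1}{2 G} = 3 - 1 = 2$)
$F{\left(T,o \right)} = 3 T + 24 o$ ($F{\left(T,o \right)} = 3 \left(2 \cdot 4 o + T\right) = 3 \left(8 o + T\right) = 3 \left(T + 8 o\right) = 3 T + 24 o$)
$39 f F{\left(-2,-5 \right)} = 39 \left(-44\right) \left(3 \left(-2\right) + 24 \left(-5\right)\right) = - 1716 \left(-6 - 120\right) = \left(-1716\right) \left(-126\right) = 216216$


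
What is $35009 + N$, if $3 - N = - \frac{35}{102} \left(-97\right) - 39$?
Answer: $\frac{3571807}{102} \approx 35018.0$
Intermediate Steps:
$N = \frac{889}{102}$ ($N = 3 - \left(- \frac{35}{102} \left(-97\right) - 39\right) = 3 - \left(\left(-35\right) \frac{1}{102} \left(-97\right) - 39\right) = 3 - \left(\left(- \frac{35}{102}\right) \left(-97\right) - 39\right) = 3 - \left(\frac{3395}{102} - 39\right) = 3 - - \frac{583}{102} = 3 + \frac{583}{102} = \frac{889}{102} \approx 8.7157$)
$35009 + N = 35009 + \frac{889}{102} = \frac{3571807}{102}$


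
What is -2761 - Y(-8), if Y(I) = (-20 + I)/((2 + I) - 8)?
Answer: -2763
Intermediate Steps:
Y(I) = (-20 + I)/(-6 + I)
-2761 - Y(-8) = -2761 - (-20 - 8)/(-6 - 8) = -2761 - (-28)/(-14) = -2761 - (-1)*(-28)/14 = -2761 - 1*2 = -2761 - 2 = -2763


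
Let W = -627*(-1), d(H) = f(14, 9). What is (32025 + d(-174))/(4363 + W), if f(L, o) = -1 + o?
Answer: 32033/4990 ≈ 6.4194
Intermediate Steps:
d(H) = 8 (d(H) = -1 + 9 = 8)
W = 627
(32025 + d(-174))/(4363 + W) = (32025 + 8)/(4363 + 627) = 32033/4990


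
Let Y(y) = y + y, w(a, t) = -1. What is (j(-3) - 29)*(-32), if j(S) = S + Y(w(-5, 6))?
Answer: 1088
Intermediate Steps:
Y(y) = 2*y
j(S) = -2 + S (j(S) = S + 2*(-1) = S - 2 = -2 + S)
(j(-3) - 29)*(-32) = ((-2 - 3) - 29)*(-32) = (-5 - 29)*(-32) = -34*(-32) = 1088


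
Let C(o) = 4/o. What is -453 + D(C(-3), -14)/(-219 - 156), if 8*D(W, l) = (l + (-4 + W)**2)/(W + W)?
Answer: -3261587/7200 ≈ -453.00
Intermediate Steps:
D(W, l) = (l + (-4 + W)**2)/(16*W) (D(W, l) = ((l + (-4 + W)**2)/(W + W))/8 = ((l + (-4 + W)**2)/((2*W)))/8 = ((l + (-4 + W)**2)*(1/(2*W)))/8 = ((l + (-4 + W)**2)/(2*W))/8 = (l + (-4 + W)**2)/(16*W))
-453 + D(C(-3), -14)/(-219 - 156) = -453 + ((-14 + (-4 + 4/(-3))**2)/(16*((4/(-3)))))/(-219 - 156) = -453 + ((-14 + (-4 + 4*(-1/3))**2)/(16*((4*(-1/3)))))/(-375) = -453 - (-14 + (-4 - 4/3)**2)/(6000*(-4/3)) = -453 - (-3)*(-14 + (-16/3)**2)/(6000*4) = -453 - (-3)*(-14 + 256/9)/(6000*4) = -453 - (-3)*130/(6000*4*9) = -453 - 1/375*(-65/96) = -453 + 13/7200 = -3261587/7200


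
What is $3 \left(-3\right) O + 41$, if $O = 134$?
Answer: $-1165$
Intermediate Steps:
$3 \left(-3\right) O + 41 = 3 \left(-3\right) 134 + 41 = \left(-9\right) 134 + 41 = -1206 + 41 = -1165$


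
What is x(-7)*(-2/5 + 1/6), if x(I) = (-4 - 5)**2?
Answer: -189/10 ≈ -18.900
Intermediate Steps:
x(I) = 81 (x(I) = (-9)**2 = 81)
x(-7)*(-2/5 + 1/6) = 81*(-2/5 + 1/6) = 81*(-7/30) = -189/10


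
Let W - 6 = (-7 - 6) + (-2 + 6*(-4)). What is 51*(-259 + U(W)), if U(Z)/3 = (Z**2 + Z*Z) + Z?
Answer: 314976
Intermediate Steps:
W = -33 (W = 6 + ((-7 - 6) + (-2 + 6*(-4))) = 6 + (-13 + (-2 - 24)) = 6 + (-13 - 26) = 6 - 39 = -33)
U(Z) = 3*Z + 6*Z**2 (U(Z) = 3*((Z**2 + Z*Z) + Z) = 3*((Z**2 + Z**2) + Z) = 3*(2*Z**2 + Z) = 3*(Z + 2*Z**2) = 3*Z + 6*Z**2)
51*(-259 + U(W)) = 51*(-259 + 3*(-33)*(1 + 2*(-33))) = 51*(-259 + 3*(-33)*(1 - 66)) = 51*(-259 + 3*(-33)*(-65)) = 51*(-259 + 6435) = 51*6176 = 314976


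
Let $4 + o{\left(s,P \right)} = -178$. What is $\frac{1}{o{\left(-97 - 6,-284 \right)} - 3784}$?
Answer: $- \frac{1}{3966} \approx -0.00025214$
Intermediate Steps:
$o{\left(s,P \right)} = -182$ ($o{\left(s,P \right)} = -4 - 178 = -182$)
$\frac{1}{o{\left(-97 - 6,-284 \right)} - 3784} = \frac{1}{-182 - 3784} = \frac{1}{-3966} = - \frac{1}{3966}$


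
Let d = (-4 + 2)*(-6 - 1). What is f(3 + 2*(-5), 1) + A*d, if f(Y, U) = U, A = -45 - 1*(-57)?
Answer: 169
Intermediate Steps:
A = 12 (A = -45 + 57 = 12)
d = 14 (d = -2*(-7) = 14)
f(3 + 2*(-5), 1) + A*d = 1 + 12*14 = 1 + 168 = 169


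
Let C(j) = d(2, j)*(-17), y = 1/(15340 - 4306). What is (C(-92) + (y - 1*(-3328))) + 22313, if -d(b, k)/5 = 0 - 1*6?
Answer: 277295455/11034 ≈ 25131.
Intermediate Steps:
d(b, k) = 30 (d(b, k) = -5*(0 - 1*6) = -5*(0 - 6) = -5*(-6) = 30)
y = 1/11034 ≈ 9.0629e-5
C(j) = -510 (C(j) = 30*(-17) = -510)
(C(-92) + (y - 1*(-3328))) + 22313 = (-510 + (1/11034 - 1*(-3328))) + 22313 = (-510 + (1/11034 + 3328)) + 22313 = (-510 + 36721153/11034) + 22313 = 31093813/11034 + 22313 = 277295455/11034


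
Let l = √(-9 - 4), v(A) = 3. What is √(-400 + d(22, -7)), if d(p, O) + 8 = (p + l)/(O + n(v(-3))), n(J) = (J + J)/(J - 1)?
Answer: √(-1654 - I*√13)/2 ≈ 0.022164 - 20.335*I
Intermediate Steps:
n(J) = 2*J/(-1 + J) (n(J) = (2*J)/(-1 + J) = 2*J/(-1 + J))
l = I*√13 (l = √(-13) = I*√13 ≈ 3.6056*I)
d(p, O) = -8 + (p + I*√13)/(3 + O) (d(p, O) = -8 + (p + I*√13)/(O + 2*3/(-1 + 3)) = -8 + (p + I*√13)/(O + 2*3/2) = -8 + (p + I*√13)/(O + 2*3*(½)) = -8 + (p + I*√13)/(O + 3) = -8 + (p + I*√13)/(3 + O))
√(-400 + d(22, -7)) = √(-400 + (-24 + 22 - 8*(-7) + I*√13)/(3 - 7)) = √(-400 + (-24 + 22 + 56 + I*√13)/(-4)) = √(-400 - (54 + I*√13)/4) = √(-400 + (-27/2 - I*√13/4)) = √(-827/2 - I*√13/4)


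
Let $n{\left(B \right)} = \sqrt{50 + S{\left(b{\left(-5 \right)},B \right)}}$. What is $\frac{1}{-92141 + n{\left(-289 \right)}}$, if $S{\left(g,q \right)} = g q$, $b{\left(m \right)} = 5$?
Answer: $- \frac{92141}{8489965276} - \frac{3 i \sqrt{155}}{8489965276} \approx -1.0853 \cdot 10^{-5} - 4.3993 \cdot 10^{-9} i$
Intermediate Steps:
$n{\left(B \right)} = \sqrt{50 + 5 B}$
$\frac{1}{-92141 + n{\left(-289 \right)}} = \frac{1}{-92141 + \sqrt{50 + 5 \left(-289\right)}} = \frac{1}{-92141 + \sqrt{50 - 1445}} = \frac{1}{-92141 + \sqrt{-1395}} = \frac{1}{-92141 + 3 i \sqrt{155}}$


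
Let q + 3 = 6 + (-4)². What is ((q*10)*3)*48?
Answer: 27360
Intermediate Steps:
q = 19 (q = -3 + (6 + (-4)²) = -3 + (6 + 16) = -3 + 22 = 19)
((q*10)*3)*48 = ((19*10)*3)*48 = (190*3)*48 = 570*48 = 27360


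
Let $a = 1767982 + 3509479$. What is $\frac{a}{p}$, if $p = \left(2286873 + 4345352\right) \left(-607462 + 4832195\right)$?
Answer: $\frac{5277461}{28019379820925} \approx 1.8835 \cdot 10^{-7}$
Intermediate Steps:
$a = 5277461$
$p = 28019379820925$ ($p = 6632225 \cdot 4224733 = 28019379820925$)
$\frac{a}{p} = \frac{5277461}{28019379820925}$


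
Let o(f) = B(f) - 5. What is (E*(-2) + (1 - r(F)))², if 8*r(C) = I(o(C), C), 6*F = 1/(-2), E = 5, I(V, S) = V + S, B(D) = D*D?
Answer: 92871769/1327104 ≈ 69.981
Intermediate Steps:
B(D) = D²
o(f) = -5 + f² (o(f) = f² - 5 = -5 + f²)
I(V, S) = S + V
F = -1/12 (F = (⅙)/(-2) = (⅙)*(-½) = -1/12 ≈ -0.083333)
r(C) = -5/8 + C/8 + C²/8 (r(C) = (C + (-5 + C²))/8 = (-5 + C + C²)/8 = -5/8 + C/8 + C²/8)
(E*(-2) + (1 - r(F)))² = (5*(-2) + (1 - (-5/8 + (⅛)*(-1/12) + (-1/12)²/8)))² = (-10 + (1 - (-5/8 - 1/96 + (⅛)*(1/144))))² = (-10 + (1 - (-5/8 - 1/96 + 1/1152)))² = (-10 + (1 - 1*(-731/1152)))² = (-10 + (1 + 731/1152))² = (-10 + 1883/1152)² = (-9637/1152)² = 92871769/1327104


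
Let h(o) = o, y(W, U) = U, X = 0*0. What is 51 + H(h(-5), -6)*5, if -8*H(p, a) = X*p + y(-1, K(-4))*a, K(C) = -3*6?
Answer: -33/2 ≈ -16.500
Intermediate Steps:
K(C) = -18
X = 0
H(p, a) = 9*a/4 (H(p, a) = -(0*p - 18*a)/8 = -(0 - 18*a)/8 = -(-9)*a/4 = 9*a/4)
51 + H(h(-5), -6)*5 = 51 + ((9/4)*(-6))*5 = 51 - 27/2*5 = 51 - 135/2 = -33/2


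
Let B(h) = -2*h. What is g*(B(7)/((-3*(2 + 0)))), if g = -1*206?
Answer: -1442/3 ≈ -480.67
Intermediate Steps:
g = -206
g*(B(7)/((-3*(2 + 0)))) = -206*(-2*7)/((-3*(2 + 0))) = -(-2884)/((-3*2)) = -(-2884)/(-6) = -(-2884)*(-1)/6 = -206*7/3 = -1442/3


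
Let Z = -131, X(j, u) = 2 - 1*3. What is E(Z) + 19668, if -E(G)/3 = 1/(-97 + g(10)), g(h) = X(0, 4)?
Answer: 1927467/98 ≈ 19668.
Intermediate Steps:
X(j, u) = -1 (X(j, u) = 2 - 3 = -1)
g(h) = -1
E(G) = 3/98 (E(G) = -3/(-97 - 1) = -3/(-98) = -3*(-1/98) = 3/98)
E(Z) + 19668 = 3/98 + 19668 = 1927467/98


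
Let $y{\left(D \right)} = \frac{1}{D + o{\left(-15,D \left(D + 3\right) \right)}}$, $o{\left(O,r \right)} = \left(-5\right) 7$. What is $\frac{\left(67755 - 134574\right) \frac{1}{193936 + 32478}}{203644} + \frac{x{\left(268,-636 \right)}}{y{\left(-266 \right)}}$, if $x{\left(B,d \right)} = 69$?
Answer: $- \frac{957613991048523}{46107852616} \approx -20769.0$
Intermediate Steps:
$o{\left(O,r \right)} = -35$
$y{\left(D \right)} = \frac{1}{-35 + D}$ ($y{\left(D \right)} = \frac{1}{D - 35} = \frac{1}{-35 + D}$)
$\frac{\left(67755 - 134574\right) \frac{1}{193936 + 32478}}{203644} + \frac{x{\left(268,-636 \right)}}{y{\left(-266 \right)}} = \frac{\left(67755 - 134574\right) \frac{1}{193936 + 32478}}{203644} + \frac{69}{\frac{1}{-35 - 266}} = - \frac{66819}{226414} \cdot \frac{1}{203644} + \frac{69}{\frac{1}{-301}} = \left(-66819\right) \frac{1}{226414} \cdot \frac{1}{203644} + \frac{69}{- \frac{1}{301}} = \left(- \frac{66819}{226414}\right) \frac{1}{203644} + 69 \left(-301\right) = - \frac{66819}{46107852616} - 20769 = - \frac{957613991048523}{46107852616}$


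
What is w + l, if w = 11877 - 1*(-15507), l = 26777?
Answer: 54161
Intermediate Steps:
w = 27384 (w = 11877 + 15507 = 27384)
w + l = 27384 + 26777 = 54161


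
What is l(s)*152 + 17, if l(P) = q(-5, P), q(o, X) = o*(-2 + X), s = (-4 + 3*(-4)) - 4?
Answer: 16737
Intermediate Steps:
s = -20 (s = (-4 - 12) - 4 = -16 - 4 = -20)
l(P) = 10 - 5*P (l(P) = -5*(-2 + P) = 10 - 5*P)
l(s)*152 + 17 = (10 - 5*(-20))*152 + 17 = (10 + 100)*152 + 17 = 110*152 + 17 = 16720 + 17 = 16737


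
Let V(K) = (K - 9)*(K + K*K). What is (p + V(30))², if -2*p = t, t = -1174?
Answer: 404693689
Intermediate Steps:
p = 587 (p = -½*(-1174) = 587)
V(K) = (-9 + K)*(K + K²)
(p + V(30))² = (587 + 30*(-9 + 30² - 8*30))² = (587 + 30*(-9 + 900 - 240))² = (587 + 30*651)² = (587 + 19530)² = 20117² = 404693689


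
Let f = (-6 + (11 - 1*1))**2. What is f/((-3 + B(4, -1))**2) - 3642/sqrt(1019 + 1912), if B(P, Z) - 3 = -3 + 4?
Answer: 16 - 1214*sqrt(2931)/977 ≈ -51.272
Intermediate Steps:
B(P, Z) = 4 (B(P, Z) = 3 + (-3 + 4) = 3 + 1 = 4)
f = 16 (f = (-6 + (11 - 1))**2 = (-6 + 10)**2 = 4**2 = 16)
f/((-3 + B(4, -1))**2) - 3642/sqrt(1019 + 1912) = 16/((-3 + 4)**2) - 3642/sqrt(1019 + 1912) = 16/(1**2) - 3642*sqrt(2931)/2931 = 16/1 - 1214*sqrt(2931)/977 = 16*1 - 1214*sqrt(2931)/977 = 16 - 1214*sqrt(2931)/977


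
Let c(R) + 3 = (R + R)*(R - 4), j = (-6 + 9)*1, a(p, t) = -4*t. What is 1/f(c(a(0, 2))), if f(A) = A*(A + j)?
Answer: 1/36288 ≈ 2.7557e-5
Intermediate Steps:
j = 3 (j = 3*1 = 3)
c(R) = -3 + 2*R*(-4 + R) (c(R) = -3 + (R + R)*(R - 4) = -3 + (2*R)*(-4 + R) = -3 + 2*R*(-4 + R))
f(A) = A*(3 + A) (f(A) = A*(A + 3) = A*(3 + A))
1/f(c(a(0, 2))) = 1/((-3 - (-32)*2 + 2*(-4*2)**2)*(3 + (-3 - (-32)*2 + 2*(-4*2)**2))) = 1/((-3 - 8*(-8) + 2*(-8)**2)*(3 + (-3 - 8*(-8) + 2*(-8)**2))) = 1/((-3 + 64 + 2*64)*(3 + (-3 + 64 + 2*64))) = 1/((-3 + 64 + 128)*(3 + (-3 + 64 + 128))) = 1/(189*(3 + 189)) = 1/(189*192) = 1/36288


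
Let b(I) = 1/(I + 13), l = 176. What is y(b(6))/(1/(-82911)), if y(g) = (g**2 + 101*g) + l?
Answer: -5427022416/361 ≈ -1.5033e+7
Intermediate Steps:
b(I) = 1/(13 + I)
y(g) = 176 + g**2 + 101*g (y(g) = (g**2 + 101*g) + 176 = 176 + g**2 + 101*g)
y(b(6))/(1/(-82911)) = (176 + (1/(13 + 6))**2 + 101/(13 + 6))/(1/(-82911)) = (176 + (1/19)**2 + 101/19)/(-1/82911) = (176 + (1/19)**2 + 101*(1/19))*(-82911) = (176 + 1/361 + 101/19)*(-82911) = (65456/361)*(-82911) = -5427022416/361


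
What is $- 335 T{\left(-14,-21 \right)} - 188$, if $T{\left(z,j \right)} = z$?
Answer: $4502$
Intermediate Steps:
$- 335 T{\left(-14,-21 \right)} - 188 = \left(-335\right) \left(-14\right) - 188 = 4690 - 188 = 4502$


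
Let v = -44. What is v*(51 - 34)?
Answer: -748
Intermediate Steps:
v*(51 - 34) = -44*(51 - 34) = -44*17 = -748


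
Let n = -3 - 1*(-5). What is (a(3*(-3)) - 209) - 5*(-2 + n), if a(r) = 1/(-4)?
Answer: -837/4 ≈ -209.25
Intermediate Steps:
a(r) = -¼
n = 2 (n = -3 + 5 = 2)
(a(3*(-3)) - 209) - 5*(-2 + n) = (-¼ - 209) - 5*(-2 + 2) = -837/4 - 5*0 = -837/4 + 0 = -837/4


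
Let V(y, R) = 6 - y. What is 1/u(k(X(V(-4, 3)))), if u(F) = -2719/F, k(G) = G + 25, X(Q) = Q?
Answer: -35/2719 ≈ -0.012872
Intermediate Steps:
k(G) = 25 + G
1/u(k(X(V(-4, 3)))) = 1/(-2719/(25 + (6 - 1*(-4)))) = 1/(-2719/(25 + (6 + 4))) = 1/(-2719/(25 + 10)) = 1/(-2719/35) = -35/2719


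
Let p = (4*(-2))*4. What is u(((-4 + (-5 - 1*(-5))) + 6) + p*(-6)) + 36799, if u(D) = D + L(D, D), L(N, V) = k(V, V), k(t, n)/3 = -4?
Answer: 36981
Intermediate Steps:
k(t, n) = -12 (k(t, n) = 3*(-4) = -12)
L(N, V) = -12
p = -32 (p = -8*4 = -32)
u(D) = -12 + D (u(D) = D - 12 = -12 + D)
u(((-4 + (-5 - 1*(-5))) + 6) + p*(-6)) + 36799 = (-12 + (((-4 + (-5 - 1*(-5))) + 6) - 32*(-6))) + 36799 = (-12 + (((-4 + (-5 + 5)) + 6) + 192)) + 36799 = (-12 + (((-4 + 0) + 6) + 192)) + 36799 = (-12 + ((-4 + 6) + 192)) + 36799 = (-12 + (2 + 192)) + 36799 = (-12 + 194) + 36799 = 182 + 36799 = 36981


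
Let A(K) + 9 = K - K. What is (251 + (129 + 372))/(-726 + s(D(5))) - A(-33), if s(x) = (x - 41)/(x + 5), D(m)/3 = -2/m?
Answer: 111757/14005 ≈ 7.9798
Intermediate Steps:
D(m) = -6/m (D(m) = 3*(-2/m) = -6/m)
A(K) = -9 (A(K) = -9 + (K - K) = -9 + 0 = -9)
s(x) = (-41 + x)/(5 + x)
(251 + (129 + 372))/(-726 + s(D(5))) - A(-33) = (251 + (129 + 372))/(-726 + (-41 - 6/5)/(5 - 6/5)) - 1*(-9) = (251 + 501)/(-726 + (-41 - 6*1/5)/(5 - 6*1/5)) + 9 = 752/(-726 + (-41 - 6/5)/(5 - 6/5)) + 9 = 752/(-726 - 211/5/(19/5)) + 9 = 752/(-726 + (5/19)*(-211/5)) + 9 = 752/(-726 - 211/19) + 9 = 752/(-14005/19) + 9 = 752*(-19/14005) + 9 = -14288/14005 + 9 = 111757/14005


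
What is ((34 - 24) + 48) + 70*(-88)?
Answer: -6102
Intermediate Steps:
((34 - 24) + 48) + 70*(-88) = (10 + 48) - 6160 = 58 - 6160 = -6102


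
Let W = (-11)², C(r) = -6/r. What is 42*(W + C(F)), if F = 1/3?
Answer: 4326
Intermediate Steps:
F = ⅓ ≈ 0.33333
W = 121
42*(W + C(F)) = 42*(121 - 6/⅓) = 42*(121 - 6*3) = 42*(121 - 18) = 42*103 = 4326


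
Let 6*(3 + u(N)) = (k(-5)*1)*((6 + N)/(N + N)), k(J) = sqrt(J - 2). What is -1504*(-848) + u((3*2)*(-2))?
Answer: 1275389 + I*sqrt(7)/24 ≈ 1.2754e+6 + 0.11024*I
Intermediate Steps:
k(J) = sqrt(-2 + J)
u(N) = -3 + I*sqrt(7)*(6 + N)/(12*N) (u(N) = -3 + ((sqrt(-2 - 5)*1)*((6 + N)/(N + N)))/6 = -3 + ((sqrt(-7)*1)*((6 + N)/((2*N))))/6 = -3 + (((I*sqrt(7))*1)*((6 + N)*(1/(2*N))))/6 = -3 + ((I*sqrt(7))*((6 + N)/(2*N)))/6 = -3 + (I*sqrt(7)*(6 + N)/(2*N))/6 = -3 + I*sqrt(7)*(6 + N)/(12*N))
-1504*(-848) + u((3*2)*(-2)) = -1504*(-848) + (-3 + I*sqrt(7)/12 + I*sqrt(7)/(2*(((3*2)*(-2))))) = 1275392 + (-3 + I*sqrt(7)/12 + I*sqrt(7)/(2*((6*(-2))))) = 1275392 + (-3 + I*sqrt(7)/12 + (1/2)*I*sqrt(7)/(-12)) = 1275392 + (-3 + I*sqrt(7)/12 + (1/2)*I*sqrt(7)*(-1/12)) = 1275392 + (-3 + I*sqrt(7)/12 - I*sqrt(7)/24) = 1275392 + (-3 + I*sqrt(7)/24) = 1275389 + I*sqrt(7)/24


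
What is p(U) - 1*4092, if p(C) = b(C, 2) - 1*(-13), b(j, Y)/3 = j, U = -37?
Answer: -4190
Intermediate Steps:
b(j, Y) = 3*j
p(C) = 13 + 3*C (p(C) = 3*C - 1*(-13) = 3*C + 13 = 13 + 3*C)
p(U) - 1*4092 = (13 + 3*(-37)) - 1*4092 = (13 - 111) - 4092 = -98 - 4092 = -4190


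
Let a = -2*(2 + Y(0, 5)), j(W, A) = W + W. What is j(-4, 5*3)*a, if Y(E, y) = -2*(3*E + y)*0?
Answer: 32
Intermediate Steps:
Y(E, y) = 0 (Y(E, y) = -2*(y + 3*E)*0 = (-6*E - 2*y)*0 = 0)
j(W, A) = 2*W
a = -4 (a = -2*(2 + 0) = -2*2 = -4)
j(-4, 5*3)*a = (2*(-4))*(-4) = -8*(-4) = 32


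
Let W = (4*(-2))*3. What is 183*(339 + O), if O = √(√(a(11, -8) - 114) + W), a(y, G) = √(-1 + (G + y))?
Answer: 62037 + 183*√(-24 + √(-114 + √2)) ≈ 62231.0 + 917.2*I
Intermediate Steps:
a(y, G) = √(-1 + G + y)
W = -24 (W = -8*3 = -24)
O = √(-24 + √(-114 + √2)) (O = √(√(√(-1 - 8 + 11) - 114) - 24) = √(√(√2 - 114) - 24) = √(√(-114 + √2) - 24) = √(-24 + √(-114 + √2)) ≈ 1.0585 + 5.012*I)
183*(339 + O) = 183*(339 + √(-24 + √(-114 + √2))) = 62037 + 183*√(-24 + √(-114 + √2))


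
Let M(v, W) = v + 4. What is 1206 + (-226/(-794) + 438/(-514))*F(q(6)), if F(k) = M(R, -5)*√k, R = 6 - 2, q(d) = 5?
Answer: 1206 - 463216*√5/102029 ≈ 1195.8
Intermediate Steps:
R = 4
M(v, W) = 4 + v
F(k) = 8*√k (F(k) = (4 + 4)*√k = 8*√k)
1206 + (-226/(-794) + 438/(-514))*F(q(6)) = 1206 + (-226/(-794) + 438/(-514))*(8*√5) = 1206 + (-226*(-1/794) + 438*(-1/514))*(8*√5) = 1206 + (113/397 - 219/257)*(8*√5) = 1206 - 463216*√5/102029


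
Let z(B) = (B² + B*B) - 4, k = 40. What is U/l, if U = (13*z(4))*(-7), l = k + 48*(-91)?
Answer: 637/1082 ≈ 0.58872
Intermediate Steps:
l = -4328 (l = 40 + 48*(-91) = 40 - 4368 = -4328)
z(B) = -4 + 2*B² (z(B) = (B² + B²) - 4 = 2*B² - 4 = -4 + 2*B²)
U = -2548 (U = (13*(-4 + 2*4²))*(-7) = (13*(-4 + 2*16))*(-7) = (13*(-4 + 32))*(-7) = (13*28)*(-7) = 364*(-7) = -2548)
U/l = -2548/(-4328) = -2548*(-1/4328) = 637/1082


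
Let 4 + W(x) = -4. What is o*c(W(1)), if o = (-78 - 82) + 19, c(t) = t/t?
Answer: -141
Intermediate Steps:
W(x) = -8 (W(x) = -4 - 4 = -8)
c(t) = 1
o = -141 (o = -160 + 19 = -141)
o*c(W(1)) = -141*1 = -141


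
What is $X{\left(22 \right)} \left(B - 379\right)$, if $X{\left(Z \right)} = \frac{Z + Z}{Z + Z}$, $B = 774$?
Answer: $395$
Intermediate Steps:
$X{\left(Z \right)} = 1$ ($X{\left(Z \right)} = \frac{2 Z}{2 Z} = 2 Z \frac{1}{2 Z} = 1$)
$X{\left(22 \right)} \left(B - 379\right) = 1 \left(774 - 379\right) = 1 \cdot 395 = 395$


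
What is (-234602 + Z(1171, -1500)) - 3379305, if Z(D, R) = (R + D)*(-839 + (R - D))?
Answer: -2459117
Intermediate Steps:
Z(D, R) = (D + R)*(-839 + R - D)
(-234602 + Z(1171, -1500)) - 3379305 = (-234602 + ((-1500)² - 1*1171² - 839*1171 - 839*(-1500))) - 3379305 = (-234602 + (2250000 - 1*1371241 - 982469 + 1258500)) - 3379305 = (-234602 + (2250000 - 1371241 - 982469 + 1258500)) - 3379305 = (-234602 + 1154790) - 3379305 = 920188 - 3379305 = -2459117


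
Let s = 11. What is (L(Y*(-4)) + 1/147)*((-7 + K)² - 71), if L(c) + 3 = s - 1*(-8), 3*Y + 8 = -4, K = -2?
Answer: 23530/147 ≈ 160.07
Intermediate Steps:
Y = -4 (Y = -8/3 + (⅓)*(-4) = -8/3 - 4/3 = -4)
L(c) = 16 (L(c) = -3 + (11 - 1*(-8)) = -3 + (11 + 8) = -3 + 19 = 16)
(L(Y*(-4)) + 1/147)*((-7 + K)² - 71) = (16 + 1/147)*((-7 - 2)² - 71) = (16 + 1/147)*((-9)² - 71) = 2353*(81 - 71)/147 = (2353/147)*10 = 23530/147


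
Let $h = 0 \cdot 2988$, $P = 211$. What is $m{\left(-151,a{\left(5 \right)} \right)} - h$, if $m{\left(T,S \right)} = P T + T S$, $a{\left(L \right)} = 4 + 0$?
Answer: $-32465$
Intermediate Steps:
$a{\left(L \right)} = 4$
$h = 0$
$m{\left(T,S \right)} = 211 T + S T$ ($m{\left(T,S \right)} = 211 T + T S = 211 T + S T$)
$m{\left(-151,a{\left(5 \right)} \right)} - h = - 151 \left(211 + 4\right) - 0 = \left(-151\right) 215 + 0 = -32465 + 0 = -32465$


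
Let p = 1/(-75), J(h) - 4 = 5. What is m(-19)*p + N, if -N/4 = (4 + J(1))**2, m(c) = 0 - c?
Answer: -50719/75 ≈ -676.25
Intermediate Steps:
J(h) = 9 (J(h) = 4 + 5 = 9)
m(c) = -c
p = -1/75 ≈ -0.013333
N = -676 (N = -4*(4 + 9)**2 = -4*13**2 = -4*169 = -676)
m(-19)*p + N = -1*(-19)*(-1/75) - 676 = 19*(-1/75) - 676 = -19/75 - 676 = -50719/75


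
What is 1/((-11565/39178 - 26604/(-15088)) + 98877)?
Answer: 73889708/7306101132765 ≈ 1.0113e-5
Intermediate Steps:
1/((-11565/39178 - 26604/(-15088)) + 98877) = 1/((-11565*1/39178 - 26604*(-1/15088)) + 98877) = 1/((-11565/39178 + 6651/3772) + 98877) = 1/(108474849/73889708 + 98877) = 1/(7306101132765/73889708) = 73889708/7306101132765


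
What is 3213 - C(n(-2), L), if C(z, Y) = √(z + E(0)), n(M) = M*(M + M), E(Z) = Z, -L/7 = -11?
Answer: 3213 - 2*√2 ≈ 3210.2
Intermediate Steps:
L = 77 (L = -7*(-11) = 77)
n(M) = 2*M² (n(M) = M*(2*M) = 2*M²)
C(z, Y) = √z (C(z, Y) = √(z + 0) = √z)
3213 - C(n(-2), L) = 3213 - √(2*(-2)²) = 3213 - √(2*4) = 3213 - √8 = 3213 - 2*√2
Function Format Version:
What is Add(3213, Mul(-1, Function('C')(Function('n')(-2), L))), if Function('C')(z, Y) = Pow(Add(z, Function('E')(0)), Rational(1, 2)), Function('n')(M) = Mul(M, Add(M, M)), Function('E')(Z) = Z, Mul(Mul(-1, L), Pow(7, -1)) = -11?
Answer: Add(3213, Mul(-2, Pow(2, Rational(1, 2)))) ≈ 3210.2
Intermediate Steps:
L = 77 (L = Mul(-7, -11) = 77)
Function('n')(M) = Mul(2, Pow(M, 2)) (Function('n')(M) = Mul(M, Mul(2, M)) = Mul(2, Pow(M, 2)))
Function('C')(z, Y) = Pow(z, Rational(1, 2)) (Function('C')(z, Y) = Pow(Add(z, 0), Rational(1, 2)) = Pow(z, Rational(1, 2)))
Add(3213, Mul(-1, Function('C')(Function('n')(-2), L))) = Add(3213, Mul(-1, Pow(Mul(2, Pow(-2, 2)), Rational(1, 2)))) = Add(3213, Mul(-1, Pow(Mul(2, 4), Rational(1, 2)))) = Add(3213, Mul(-1, Pow(8, Rational(1, 2)))) = Add(3213, Mul(-1, Mul(2, Pow(2, Rational(1, 2))))) = Add(3213, Mul(-2, Pow(2, Rational(1, 2))))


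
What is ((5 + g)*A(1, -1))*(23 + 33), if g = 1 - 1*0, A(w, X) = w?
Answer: 336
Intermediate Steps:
g = 1 (g = 1 + 0 = 1)
((5 + g)*A(1, -1))*(23 + 33) = ((5 + 1)*1)*(23 + 33) = (6*1)*56 = 6*56 = 336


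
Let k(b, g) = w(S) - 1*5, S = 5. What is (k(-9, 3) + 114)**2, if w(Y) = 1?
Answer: 12100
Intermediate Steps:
k(b, g) = -4 (k(b, g) = 1 - 1*5 = 1 - 5 = -4)
(k(-9, 3) + 114)**2 = (-4 + 114)**2 = 110**2 = 12100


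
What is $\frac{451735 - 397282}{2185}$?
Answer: $\frac{54453}{2185} \approx 24.921$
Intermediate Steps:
$\frac{451735 - 397282}{2185} = \left(451735 - 397282\right) \frac{1}{2185} = 54453 \cdot \frac{1}{2185} = \frac{54453}{2185}$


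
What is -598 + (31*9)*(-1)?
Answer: -877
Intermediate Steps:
-598 + (31*9)*(-1) = -598 + 279*(-1) = -598 - 279 = -877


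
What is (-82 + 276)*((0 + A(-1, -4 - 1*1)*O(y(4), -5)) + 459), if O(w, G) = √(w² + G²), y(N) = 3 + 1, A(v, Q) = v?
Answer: 89046 - 194*√41 ≈ 87804.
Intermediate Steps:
y(N) = 4
O(w, G) = √(G² + w²)
(-82 + 276)*((0 + A(-1, -4 - 1*1)*O(y(4), -5)) + 459) = (-82 + 276)*((0 - √((-5)² + 4²)) + 459) = 194*((0 - √(25 + 16)) + 459) = 194*((0 - √41) + 459) = 194*(-√41 + 459) = 194*(459 - √41) = 89046 - 194*√41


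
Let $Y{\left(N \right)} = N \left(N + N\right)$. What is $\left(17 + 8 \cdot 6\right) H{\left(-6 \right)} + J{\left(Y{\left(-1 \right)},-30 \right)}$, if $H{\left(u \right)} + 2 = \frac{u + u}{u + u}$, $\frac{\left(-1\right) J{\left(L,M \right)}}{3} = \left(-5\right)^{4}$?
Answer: $-1940$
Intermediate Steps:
$Y{\left(N \right)} = 2 N^{2}$ ($Y{\left(N \right)} = N 2 N = 2 N^{2}$)
$J{\left(L,M \right)} = -1875$ ($J{\left(L,M \right)} = - 3 \left(-5\right)^{4} = \left(-3\right) 625 = -1875$)
$H{\left(u \right)} = -1$ ($H{\left(u \right)} = -2 + \frac{u + u}{u + u} = -2 + \frac{2 u}{2 u} = -2 + 2 u \frac{1}{2 u} = -2 + 1 = -1$)
$\left(17 + 8 \cdot 6\right) H{\left(-6 \right)} + J{\left(Y{\left(-1 \right)},-30 \right)} = \left(17 + 8 \cdot 6\right) \left(-1\right) - 1875 = \left(17 + 48\right) \left(-1\right) - 1875 = 65 \left(-1\right) - 1875 = -65 - 1875 = -1940$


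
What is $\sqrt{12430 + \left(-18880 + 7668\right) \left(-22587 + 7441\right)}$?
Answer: $\sqrt{169829382} \approx 13032.0$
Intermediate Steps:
$\sqrt{12430 + \left(-18880 + 7668\right) \left(-22587 + 7441\right)} = \sqrt{12430 - -169816952} = \sqrt{12430 + 169816952} = \sqrt{169829382}$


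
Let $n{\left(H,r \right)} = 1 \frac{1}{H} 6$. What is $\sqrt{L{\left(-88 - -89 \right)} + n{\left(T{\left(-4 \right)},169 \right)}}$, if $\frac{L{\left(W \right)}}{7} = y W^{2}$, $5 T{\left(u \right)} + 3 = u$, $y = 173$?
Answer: $\frac{\sqrt{59129}}{7} \approx 34.738$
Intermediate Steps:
$T{\left(u \right)} = - \frac{3}{5} + \frac{u}{5}$
$n{\left(H,r \right)} = \frac{6}{H}$ ($n{\left(H,r \right)} = \frac{1}{H} 6 = \frac{6}{H}$)
$L{\left(W \right)} = 1211 W^{2}$ ($L{\left(W \right)} = 7 \cdot 173 W^{2} = 1211 W^{2}$)
$\sqrt{L{\left(-88 - -89 \right)} + n{\left(T{\left(-4 \right)},169 \right)}} = \sqrt{1211 \left(-88 - -89\right)^{2} + \frac{6}{- \frac{3}{5} + \frac{1}{5} \left(-4\right)}} = \sqrt{1211 \left(-88 + 89\right)^{2} + \frac{6}{- \frac{3}{5} - \frac{4}{5}}} = \sqrt{1211 \cdot 1^{2} + \frac{6}{- \frac{7}{5}}} = \sqrt{1211 \cdot 1 + 6 \left(- \frac{5}{7}\right)} = \sqrt{1211 - \frac{30}{7}} = \sqrt{\frac{8447}{7}} = \frac{\sqrt{59129}}{7}$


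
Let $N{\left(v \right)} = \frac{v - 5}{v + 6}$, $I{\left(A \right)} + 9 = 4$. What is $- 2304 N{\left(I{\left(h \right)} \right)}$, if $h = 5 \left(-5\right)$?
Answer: $23040$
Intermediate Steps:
$h = -25$
$I{\left(A \right)} = -5$ ($I{\left(A \right)} = -9 + 4 = -5$)
$N{\left(v \right)} = \frac{-5 + v}{6 + v}$
$- 2304 N{\left(I{\left(h \right)} \right)} = - 2304 \frac{-5 - 5}{6 - 5} = - 2304 \cdot 1^{-1} \left(-10\right) = - 2304 \cdot 1 \left(-10\right) = \left(-2304\right) \left(-10\right) = 23040$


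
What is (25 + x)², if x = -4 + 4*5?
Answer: 1681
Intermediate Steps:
x = 16 (x = -4 + 20 = 16)
(25 + x)² = (25 + 16)² = 41² = 1681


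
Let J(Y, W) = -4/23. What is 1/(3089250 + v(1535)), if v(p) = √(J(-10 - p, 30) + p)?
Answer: 23684250/73166569300733 - 41*√483/219499707902199 ≈ 3.2370e-7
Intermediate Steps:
J(Y, W) = -4/23 (J(Y, W) = -4*1/23 = -4/23)
v(p) = √(-4/23 + p)
1/(3089250 + v(1535)) = 1/(3089250 + √(-92 + 529*1535)/23) = 1/(3089250 + √(-92 + 812015)/23) = 1/(3089250 + √811923/23) = 1/(3089250 + (41*√483)/23) = 1/(3089250 + 41*√483/23)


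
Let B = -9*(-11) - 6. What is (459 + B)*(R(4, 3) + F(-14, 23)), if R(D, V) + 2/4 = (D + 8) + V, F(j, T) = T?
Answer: 20700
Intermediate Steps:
R(D, V) = 15/2 + D + V (R(D, V) = -1/2 + ((D + 8) + V) = -1/2 + ((8 + D) + V) = -1/2 + (8 + D + V) = 15/2 + D + V)
B = 93 (B = 99 - 6 = 93)
(459 + B)*(R(4, 3) + F(-14, 23)) = (459 + 93)*((15/2 + 4 + 3) + 23) = 552*(29/2 + 23) = 552*(75/2) = 20700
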